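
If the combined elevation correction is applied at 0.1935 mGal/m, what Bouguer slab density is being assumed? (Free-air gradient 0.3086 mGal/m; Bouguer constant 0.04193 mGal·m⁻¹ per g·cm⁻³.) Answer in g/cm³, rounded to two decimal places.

2.75

0.1935 = 0.3086 − 0.04193 × ρ
ρ = (0.3086 − 0.1935) / 0.04193 = 2.75 g/cm³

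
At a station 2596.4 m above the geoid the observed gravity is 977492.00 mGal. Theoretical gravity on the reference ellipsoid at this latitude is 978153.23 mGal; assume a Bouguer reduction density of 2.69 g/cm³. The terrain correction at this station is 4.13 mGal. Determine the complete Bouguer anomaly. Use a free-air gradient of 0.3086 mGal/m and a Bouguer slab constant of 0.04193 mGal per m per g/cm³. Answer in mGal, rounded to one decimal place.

-148.7

Free-air correction = 0.3086 × 2596.4 = 801.25 mGal
Free-air anomaly = 977492.00 − 978153.23 + (801.25) = 140.02 mGal
Bouguer slab correction = 0.04193 × 2.69 × 2596.4 = 292.85 mGal
Simple Bouguer anomaly = 140.02 − (292.85) = -152.83 mGal
Complete Bouguer anomaly = -152.83 + 4.13 = -148.70 mGal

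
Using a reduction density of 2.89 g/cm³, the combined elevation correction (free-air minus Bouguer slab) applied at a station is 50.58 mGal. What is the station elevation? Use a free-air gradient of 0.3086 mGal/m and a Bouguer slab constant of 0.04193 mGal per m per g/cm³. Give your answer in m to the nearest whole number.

270

Combined gradient = 0.3086 − 0.04193 × 2.89 = 0.1874223 mGal/m
h = 50.58 / 0.1874223 = 269.87 m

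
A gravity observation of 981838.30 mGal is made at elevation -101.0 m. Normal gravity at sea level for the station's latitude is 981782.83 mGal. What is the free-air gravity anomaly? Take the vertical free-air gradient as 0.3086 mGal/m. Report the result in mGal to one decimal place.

Free-air correction = 0.3086 × -101.0 = -31.17 mGal
Free-air anomaly = 981838.30 − 981782.83 + (-31.17) = 24.30 mGal

24.3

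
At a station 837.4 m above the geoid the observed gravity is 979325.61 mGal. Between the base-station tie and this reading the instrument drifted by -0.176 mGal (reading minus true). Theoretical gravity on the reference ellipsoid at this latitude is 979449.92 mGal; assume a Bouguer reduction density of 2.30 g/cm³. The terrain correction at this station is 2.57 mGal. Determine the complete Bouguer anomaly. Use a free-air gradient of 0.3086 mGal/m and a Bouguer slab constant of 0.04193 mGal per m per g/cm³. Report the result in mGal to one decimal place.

Drift-corrected reading = 979325.61 − (-0.176) = 979325.786 mGal
Free-air correction = 0.3086 × 837.4 = 258.42 mGal
Free-air anomaly = 979325.786 − 979449.92 + (258.42) = 134.286 mGal
Bouguer slab correction = 0.04193 × 2.30 × 837.4 = 80.76 mGal
Simple Bouguer anomaly = 134.286 − (80.76) = 53.526 mGal
Complete Bouguer anomaly = 53.526 + 2.57 = 56.096 mGal

56.1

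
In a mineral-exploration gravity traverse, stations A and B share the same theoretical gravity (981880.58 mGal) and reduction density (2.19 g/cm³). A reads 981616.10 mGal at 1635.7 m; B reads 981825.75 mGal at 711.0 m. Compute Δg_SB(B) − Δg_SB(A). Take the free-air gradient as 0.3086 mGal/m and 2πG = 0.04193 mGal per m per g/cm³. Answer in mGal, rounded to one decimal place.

Δg_SB(A) = 981616.10 − 981880.58 + 0.3086×1635.7 − 0.04193×2.19×1635.7 = 90.10 mGal
Δg_SB(B) = 981825.75 − 981880.58 + 0.3086×711.0 − 0.04193×2.19×711.0 = 99.30 mGal
Difference = 99.30 − (90.10) = 9.20 mGal

9.2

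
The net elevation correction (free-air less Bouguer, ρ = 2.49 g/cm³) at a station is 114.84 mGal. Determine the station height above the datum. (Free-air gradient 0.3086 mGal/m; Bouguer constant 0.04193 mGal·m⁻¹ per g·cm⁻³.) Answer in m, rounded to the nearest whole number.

Combined gradient = 0.3086 − 0.04193 × 2.49 = 0.2041943 mGal/m
h = 114.84 / 0.2041943 = 562.41 m

562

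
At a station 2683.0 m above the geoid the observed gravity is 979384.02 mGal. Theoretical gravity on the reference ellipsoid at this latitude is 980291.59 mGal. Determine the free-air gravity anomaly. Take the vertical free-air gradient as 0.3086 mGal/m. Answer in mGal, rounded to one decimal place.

-79.6

Free-air correction = 0.3086 × 2683.0 = 827.97 mGal
Free-air anomaly = 979384.02 − 980291.59 + (827.97) = -79.60 mGal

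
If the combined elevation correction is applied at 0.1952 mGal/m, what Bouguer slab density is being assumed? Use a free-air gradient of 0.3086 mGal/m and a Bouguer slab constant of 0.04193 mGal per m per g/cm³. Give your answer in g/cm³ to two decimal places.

0.1952 = 0.3086 − 0.04193 × ρ
ρ = (0.3086 − 0.1952) / 0.04193 = 2.70 g/cm³

2.70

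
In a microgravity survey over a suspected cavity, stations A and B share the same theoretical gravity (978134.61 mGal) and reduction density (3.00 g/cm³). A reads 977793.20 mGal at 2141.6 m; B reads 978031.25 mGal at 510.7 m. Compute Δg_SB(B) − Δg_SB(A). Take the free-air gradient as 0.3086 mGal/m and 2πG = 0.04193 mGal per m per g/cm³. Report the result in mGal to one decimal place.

Δg_SB(A) = 977793.20 − 978134.61 + 0.3086×2141.6 − 0.04193×3.00×2141.6 = 50.10 mGal
Δg_SB(B) = 978031.25 − 978134.61 + 0.3086×510.7 − 0.04193×3.00×510.7 = -10.00 mGal
Difference = -10.00 − (50.10) = -60.10 mGal

-60.1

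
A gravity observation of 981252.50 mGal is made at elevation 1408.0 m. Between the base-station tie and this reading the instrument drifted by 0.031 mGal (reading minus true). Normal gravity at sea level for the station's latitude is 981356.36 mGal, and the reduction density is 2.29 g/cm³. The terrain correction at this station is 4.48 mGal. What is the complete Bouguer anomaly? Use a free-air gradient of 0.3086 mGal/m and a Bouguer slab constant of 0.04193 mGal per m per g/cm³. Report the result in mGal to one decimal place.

199.9

Drift-corrected reading = 981252.50 − (0.031) = 981252.469 mGal
Free-air correction = 0.3086 × 1408.0 = 434.51 mGal
Free-air anomaly = 981252.469 − 981356.36 + (434.51) = 330.619 mGal
Bouguer slab correction = 0.04193 × 2.29 × 1408.0 = 135.20 mGal
Simple Bouguer anomaly = 330.619 − (135.20) = 195.419 mGal
Complete Bouguer anomaly = 195.419 + 4.48 = 199.899 mGal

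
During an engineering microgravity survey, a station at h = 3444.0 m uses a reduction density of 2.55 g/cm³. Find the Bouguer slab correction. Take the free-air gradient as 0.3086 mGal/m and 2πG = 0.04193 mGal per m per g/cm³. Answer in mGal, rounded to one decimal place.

Bouguer slab correction = 0.04193 × 2.55 × 3444.0 = 368.2 mGal

368.2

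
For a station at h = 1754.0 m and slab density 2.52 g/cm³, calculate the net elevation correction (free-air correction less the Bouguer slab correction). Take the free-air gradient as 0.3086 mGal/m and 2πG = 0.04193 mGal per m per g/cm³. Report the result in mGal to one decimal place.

356.0

Combined gradient = 0.3086 − 0.04193 × 2.52 = 0.2029364 mGal/m
Combined elevation correction = 0.2029364 × 1754.0 = 356.0 mGal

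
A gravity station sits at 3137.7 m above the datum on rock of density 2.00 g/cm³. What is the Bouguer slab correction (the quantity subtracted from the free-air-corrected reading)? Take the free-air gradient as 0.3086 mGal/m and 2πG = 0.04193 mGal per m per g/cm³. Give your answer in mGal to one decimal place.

Bouguer slab correction = 0.04193 × 2.00 × 3137.7 = 263.1 mGal

263.1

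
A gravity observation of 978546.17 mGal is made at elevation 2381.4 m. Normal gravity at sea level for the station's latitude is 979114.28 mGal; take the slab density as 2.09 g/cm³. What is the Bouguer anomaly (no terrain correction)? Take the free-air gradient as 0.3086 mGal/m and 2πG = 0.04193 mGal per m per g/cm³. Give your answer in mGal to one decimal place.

-41.9

Free-air correction = 0.3086 × 2381.4 = 734.90 mGal
Free-air anomaly = 978546.17 − 979114.28 + (734.90) = 166.79 mGal
Bouguer slab correction = 0.04193 × 2.09 × 2381.4 = 208.69 mGal
Simple Bouguer anomaly = 166.79 − (208.69) = -41.90 mGal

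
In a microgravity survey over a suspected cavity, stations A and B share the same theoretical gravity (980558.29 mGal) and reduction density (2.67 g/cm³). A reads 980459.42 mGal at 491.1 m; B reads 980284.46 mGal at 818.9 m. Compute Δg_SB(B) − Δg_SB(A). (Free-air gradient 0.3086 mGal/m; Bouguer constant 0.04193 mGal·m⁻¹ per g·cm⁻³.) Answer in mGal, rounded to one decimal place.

Δg_SB(A) = 980459.42 − 980558.29 + 0.3086×491.1 − 0.04193×2.67×491.1 = -2.30 mGal
Δg_SB(B) = 980284.46 − 980558.29 + 0.3086×818.9 − 0.04193×2.67×818.9 = -112.80 mGal
Difference = -112.80 − (-2.30) = -110.50 mGal

-110.5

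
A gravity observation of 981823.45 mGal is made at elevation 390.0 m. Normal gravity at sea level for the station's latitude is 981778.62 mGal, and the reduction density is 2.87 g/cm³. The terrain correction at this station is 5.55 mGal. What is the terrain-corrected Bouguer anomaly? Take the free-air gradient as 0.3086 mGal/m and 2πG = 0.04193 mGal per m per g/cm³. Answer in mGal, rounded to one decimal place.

Free-air correction = 0.3086 × 390.0 = 120.35 mGal
Free-air anomaly = 981823.45 − 981778.62 + (120.35) = 165.18 mGal
Bouguer slab correction = 0.04193 × 2.87 × 390.0 = 46.93 mGal
Simple Bouguer anomaly = 165.18 − (46.93) = 118.25 mGal
Complete Bouguer anomaly = 118.25 + 5.55 = 123.80 mGal

123.8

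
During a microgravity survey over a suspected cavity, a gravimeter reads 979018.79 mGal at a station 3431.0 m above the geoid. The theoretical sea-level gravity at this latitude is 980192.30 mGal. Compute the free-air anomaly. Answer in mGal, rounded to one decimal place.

-114.7

Free-air correction = 0.3086 × 3431.0 = 1058.81 mGal
Free-air anomaly = 979018.79 − 980192.30 + (1058.81) = -114.70 mGal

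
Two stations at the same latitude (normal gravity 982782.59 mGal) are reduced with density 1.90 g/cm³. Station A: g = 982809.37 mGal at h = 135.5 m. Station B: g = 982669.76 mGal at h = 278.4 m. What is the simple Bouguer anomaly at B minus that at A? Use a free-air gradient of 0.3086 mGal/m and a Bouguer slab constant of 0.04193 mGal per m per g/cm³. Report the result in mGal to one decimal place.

Δg_SB(A) = 982809.37 − 982782.59 + 0.3086×135.5 − 0.04193×1.90×135.5 = 57.80 mGal
Δg_SB(B) = 982669.76 − 982782.59 + 0.3086×278.4 − 0.04193×1.90×278.4 = -49.10 mGal
Difference = -49.10 − (57.80) = -106.90 mGal

-106.9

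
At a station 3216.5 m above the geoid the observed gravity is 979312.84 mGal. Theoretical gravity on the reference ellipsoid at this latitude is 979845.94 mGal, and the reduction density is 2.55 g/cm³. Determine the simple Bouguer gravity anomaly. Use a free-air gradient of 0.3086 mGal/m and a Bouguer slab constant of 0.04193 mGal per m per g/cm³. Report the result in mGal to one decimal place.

115.6

Free-air correction = 0.3086 × 3216.5 = 992.61 mGal
Free-air anomaly = 979312.84 − 979845.94 + (992.61) = 459.51 mGal
Bouguer slab correction = 0.04193 × 2.55 × 3216.5 = 343.91 mGal
Simple Bouguer anomaly = 459.51 − (343.91) = 115.60 mGal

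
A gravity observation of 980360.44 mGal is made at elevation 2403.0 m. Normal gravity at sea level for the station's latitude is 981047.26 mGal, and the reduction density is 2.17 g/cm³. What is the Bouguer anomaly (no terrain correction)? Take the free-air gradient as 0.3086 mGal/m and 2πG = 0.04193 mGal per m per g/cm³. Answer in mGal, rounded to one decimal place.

-163.9

Free-air correction = 0.3086 × 2403.0 = 741.57 mGal
Free-air anomaly = 980360.44 − 981047.26 + (741.57) = 54.75 mGal
Bouguer slab correction = 0.04193 × 2.17 × 2403.0 = 218.64 mGal
Simple Bouguer anomaly = 54.75 − (218.64) = -163.89 mGal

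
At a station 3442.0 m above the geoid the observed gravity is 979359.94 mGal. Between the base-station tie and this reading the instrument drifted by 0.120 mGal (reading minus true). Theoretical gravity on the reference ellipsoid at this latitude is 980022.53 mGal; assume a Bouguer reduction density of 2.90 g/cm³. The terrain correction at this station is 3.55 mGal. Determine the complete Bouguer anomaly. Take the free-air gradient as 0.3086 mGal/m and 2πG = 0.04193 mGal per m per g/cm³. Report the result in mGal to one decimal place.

Drift-corrected reading = 979359.94 − (0.120) = 979359.820 mGal
Free-air correction = 0.3086 × 3442.0 = 1062.20 mGal
Free-air anomaly = 979359.820 − 980022.53 + (1062.20) = 399.490 mGal
Bouguer slab correction = 0.04193 × 2.90 × 3442.0 = 418.54 mGal
Simple Bouguer anomaly = 399.490 − (418.54) = -19.050 mGal
Complete Bouguer anomaly = -19.050 + 3.55 = -15.500 mGal

-15.5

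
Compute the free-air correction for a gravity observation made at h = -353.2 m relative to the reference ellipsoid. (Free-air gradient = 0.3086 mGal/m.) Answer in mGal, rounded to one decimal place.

Free-air correction = 0.3086 × -353.2 = -109.0 mGal

-109.0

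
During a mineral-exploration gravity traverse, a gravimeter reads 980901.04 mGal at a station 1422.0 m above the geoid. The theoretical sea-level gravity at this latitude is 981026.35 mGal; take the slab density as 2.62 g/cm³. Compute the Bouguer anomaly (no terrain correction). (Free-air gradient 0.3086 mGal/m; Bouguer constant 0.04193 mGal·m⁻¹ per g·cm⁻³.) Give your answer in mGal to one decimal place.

157.3

Free-air correction = 0.3086 × 1422.0 = 438.83 mGal
Free-air anomaly = 980901.04 − 981026.35 + (438.83) = 313.52 mGal
Bouguer slab correction = 0.04193 × 2.62 × 1422.0 = 156.22 mGal
Simple Bouguer anomaly = 313.52 − (156.22) = 157.30 mGal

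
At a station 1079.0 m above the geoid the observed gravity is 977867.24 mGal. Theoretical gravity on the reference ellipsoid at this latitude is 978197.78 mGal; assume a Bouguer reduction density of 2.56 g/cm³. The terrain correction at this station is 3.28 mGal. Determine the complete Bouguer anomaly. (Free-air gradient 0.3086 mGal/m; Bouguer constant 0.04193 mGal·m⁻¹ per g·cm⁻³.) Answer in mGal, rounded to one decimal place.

-110.1

Free-air correction = 0.3086 × 1079.0 = 332.98 mGal
Free-air anomaly = 977867.24 − 978197.78 + (332.98) = 2.44 mGal
Bouguer slab correction = 0.04193 × 2.56 × 1079.0 = 115.82 mGal
Simple Bouguer anomaly = 2.44 − (115.82) = -113.38 mGal
Complete Bouguer anomaly = -113.38 + 3.28 = -110.10 mGal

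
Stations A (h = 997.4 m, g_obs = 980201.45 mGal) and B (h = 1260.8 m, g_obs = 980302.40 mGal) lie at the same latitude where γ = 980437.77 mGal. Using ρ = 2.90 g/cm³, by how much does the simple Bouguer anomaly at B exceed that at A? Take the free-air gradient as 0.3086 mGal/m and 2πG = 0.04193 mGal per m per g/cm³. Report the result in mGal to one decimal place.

Δg_SB(A) = 980201.45 − 980437.77 + 0.3086×997.4 − 0.04193×2.90×997.4 = -49.80 mGal
Δg_SB(B) = 980302.40 − 980437.77 + 0.3086×1260.8 − 0.04193×2.90×1260.8 = 100.40 mGal
Difference = 100.40 − (-49.80) = 150.20 mGal

150.2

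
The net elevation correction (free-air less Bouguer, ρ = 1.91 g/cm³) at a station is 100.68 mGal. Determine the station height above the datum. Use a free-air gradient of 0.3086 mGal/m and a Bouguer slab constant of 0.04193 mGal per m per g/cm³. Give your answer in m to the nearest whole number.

Combined gradient = 0.3086 − 0.04193 × 1.91 = 0.2285137 mGal/m
h = 100.68 / 0.2285137 = 440.59 m

441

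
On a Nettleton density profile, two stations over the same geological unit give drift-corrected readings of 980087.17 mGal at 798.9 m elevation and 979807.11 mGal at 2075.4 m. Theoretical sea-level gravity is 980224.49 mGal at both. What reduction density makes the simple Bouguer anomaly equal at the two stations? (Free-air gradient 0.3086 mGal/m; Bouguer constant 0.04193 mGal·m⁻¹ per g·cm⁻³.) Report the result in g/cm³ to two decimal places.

Δg_obs = 979807.11 − 980087.17 = -280.06 mGal over Δh = 2075.4 − 798.9 = 1276.5 m
Equal Bouguer anomalies ⇒ Δg_obs + (0.3086 − 0.04193ρ)·Δh = 0
0.3086 − 0.04193ρ = −Δg_obs/Δh = 0.21940
ρ = (0.3086 − 0.21940) / 0.04193 = 2.13 g/cm³

2.13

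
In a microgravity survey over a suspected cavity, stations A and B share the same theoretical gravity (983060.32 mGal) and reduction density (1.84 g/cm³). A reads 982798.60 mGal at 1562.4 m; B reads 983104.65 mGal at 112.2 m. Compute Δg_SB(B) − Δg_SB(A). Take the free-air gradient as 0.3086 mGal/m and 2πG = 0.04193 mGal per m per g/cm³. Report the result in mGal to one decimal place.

Δg_SB(A) = 982798.60 − 983060.32 + 0.3086×1562.4 − 0.04193×1.84×1562.4 = 99.90 mGal
Δg_SB(B) = 983104.65 − 983060.32 + 0.3086×112.2 − 0.04193×1.84×112.2 = 70.30 mGal
Difference = 70.30 − (99.90) = -29.60 mGal

-29.6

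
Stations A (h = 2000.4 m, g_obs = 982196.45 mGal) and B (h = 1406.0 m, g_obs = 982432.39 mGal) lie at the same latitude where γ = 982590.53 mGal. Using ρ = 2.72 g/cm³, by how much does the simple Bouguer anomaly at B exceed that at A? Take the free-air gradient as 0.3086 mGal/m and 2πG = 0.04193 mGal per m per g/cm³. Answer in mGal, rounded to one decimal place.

120.3

Δg_SB(A) = 982196.45 − 982590.53 + 0.3086×2000.4 − 0.04193×2.72×2000.4 = -4.90 mGal
Δg_SB(B) = 982432.39 − 982590.53 + 0.3086×1406.0 − 0.04193×2.72×1406.0 = 115.40 mGal
Difference = 115.40 − (-4.90) = 120.30 mGal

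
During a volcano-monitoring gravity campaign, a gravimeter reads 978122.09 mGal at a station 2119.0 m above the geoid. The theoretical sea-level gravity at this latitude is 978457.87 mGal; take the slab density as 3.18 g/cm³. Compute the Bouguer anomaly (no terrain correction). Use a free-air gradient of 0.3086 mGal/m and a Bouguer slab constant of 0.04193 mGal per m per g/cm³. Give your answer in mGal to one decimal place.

35.6

Free-air correction = 0.3086 × 2119.0 = 653.92 mGal
Free-air anomaly = 978122.09 − 978457.87 + (653.92) = 318.14 mGal
Bouguer slab correction = 0.04193 × 3.18 × 2119.0 = 282.54 mGal
Simple Bouguer anomaly = 318.14 − (282.54) = 35.60 mGal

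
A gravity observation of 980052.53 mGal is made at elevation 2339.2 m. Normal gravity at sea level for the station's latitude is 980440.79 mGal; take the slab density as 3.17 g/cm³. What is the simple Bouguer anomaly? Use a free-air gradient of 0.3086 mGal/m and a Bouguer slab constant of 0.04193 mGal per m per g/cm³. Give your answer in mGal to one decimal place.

22.7

Free-air correction = 0.3086 × 2339.2 = 721.88 mGal
Free-air anomaly = 980052.53 − 980440.79 + (721.88) = 333.62 mGal
Bouguer slab correction = 0.04193 × 3.17 × 2339.2 = 310.92 mGal
Simple Bouguer anomaly = 333.62 − (310.92) = 22.70 mGal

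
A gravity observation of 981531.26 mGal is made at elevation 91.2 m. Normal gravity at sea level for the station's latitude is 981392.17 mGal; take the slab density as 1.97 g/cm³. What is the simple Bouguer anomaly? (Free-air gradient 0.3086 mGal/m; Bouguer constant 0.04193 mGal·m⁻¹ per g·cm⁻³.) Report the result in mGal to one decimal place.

Free-air correction = 0.3086 × 91.2 = 28.14 mGal
Free-air anomaly = 981531.26 − 981392.17 + (28.14) = 167.23 mGal
Bouguer slab correction = 0.04193 × 1.97 × 91.2 = 7.53 mGal
Simple Bouguer anomaly = 167.23 − (7.53) = 159.70 mGal

159.7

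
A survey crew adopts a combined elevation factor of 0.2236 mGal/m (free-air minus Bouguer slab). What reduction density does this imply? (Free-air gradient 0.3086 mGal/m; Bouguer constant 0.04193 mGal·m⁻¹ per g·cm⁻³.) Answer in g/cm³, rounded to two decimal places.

0.2236 = 0.3086 − 0.04193 × ρ
ρ = (0.3086 − 0.2236) / 0.04193 = 2.03 g/cm³

2.03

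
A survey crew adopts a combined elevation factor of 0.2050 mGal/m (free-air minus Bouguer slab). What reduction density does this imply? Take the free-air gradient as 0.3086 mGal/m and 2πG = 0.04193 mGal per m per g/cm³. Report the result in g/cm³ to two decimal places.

2.47

0.2050 = 0.3086 − 0.04193 × ρ
ρ = (0.3086 − 0.2050) / 0.04193 = 2.47 g/cm³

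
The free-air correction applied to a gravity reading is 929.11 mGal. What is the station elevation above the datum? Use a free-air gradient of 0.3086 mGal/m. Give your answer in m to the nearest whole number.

3011

h = 929.11 / 0.3086 = 3010.73 m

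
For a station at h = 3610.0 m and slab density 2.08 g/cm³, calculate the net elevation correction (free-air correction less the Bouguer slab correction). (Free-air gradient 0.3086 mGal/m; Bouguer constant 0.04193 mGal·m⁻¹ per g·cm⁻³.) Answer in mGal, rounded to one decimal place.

Combined gradient = 0.3086 − 0.04193 × 2.08 = 0.2213856 mGal/m
Combined elevation correction = 0.2213856 × 3610.0 = 799.2 mGal

799.2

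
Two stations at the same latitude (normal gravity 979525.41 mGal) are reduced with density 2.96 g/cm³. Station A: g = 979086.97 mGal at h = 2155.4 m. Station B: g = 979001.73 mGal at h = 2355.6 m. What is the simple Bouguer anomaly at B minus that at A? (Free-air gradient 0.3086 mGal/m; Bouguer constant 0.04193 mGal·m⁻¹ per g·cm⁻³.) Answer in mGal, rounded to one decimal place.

Δg_SB(A) = 979086.97 − 979525.41 + 0.3086×2155.4 − 0.04193×2.96×2155.4 = -40.80 mGal
Δg_SB(B) = 979001.73 − 979525.41 + 0.3086×2355.6 − 0.04193×2.96×2355.6 = -89.10 mGal
Difference = -89.10 − (-40.80) = -48.30 mGal

-48.3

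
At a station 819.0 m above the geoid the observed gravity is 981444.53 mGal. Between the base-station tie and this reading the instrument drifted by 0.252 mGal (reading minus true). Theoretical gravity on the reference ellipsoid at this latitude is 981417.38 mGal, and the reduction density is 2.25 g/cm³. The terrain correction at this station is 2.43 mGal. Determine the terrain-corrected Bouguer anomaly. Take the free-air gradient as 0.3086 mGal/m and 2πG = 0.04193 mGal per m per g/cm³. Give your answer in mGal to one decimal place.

Drift-corrected reading = 981444.53 − (0.252) = 981444.278 mGal
Free-air correction = 0.3086 × 819.0 = 252.74 mGal
Free-air anomaly = 981444.278 − 981417.38 + (252.74) = 279.638 mGal
Bouguer slab correction = 0.04193 × 2.25 × 819.0 = 77.27 mGal
Simple Bouguer anomaly = 279.638 − (77.27) = 202.368 mGal
Complete Bouguer anomaly = 202.368 + 2.43 = 204.798 mGal

204.8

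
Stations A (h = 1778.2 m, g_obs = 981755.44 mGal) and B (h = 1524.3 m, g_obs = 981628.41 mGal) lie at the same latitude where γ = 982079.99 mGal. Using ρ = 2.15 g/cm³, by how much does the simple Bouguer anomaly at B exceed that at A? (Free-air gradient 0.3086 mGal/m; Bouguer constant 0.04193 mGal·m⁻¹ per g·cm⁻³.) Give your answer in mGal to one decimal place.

Δg_SB(A) = 981755.44 − 982079.99 + 0.3086×1778.2 − 0.04193×2.15×1778.2 = 63.90 mGal
Δg_SB(B) = 981628.41 − 982079.99 + 0.3086×1524.3 − 0.04193×2.15×1524.3 = -118.60 mGal
Difference = -118.60 − (63.90) = -182.50 mGal

-182.5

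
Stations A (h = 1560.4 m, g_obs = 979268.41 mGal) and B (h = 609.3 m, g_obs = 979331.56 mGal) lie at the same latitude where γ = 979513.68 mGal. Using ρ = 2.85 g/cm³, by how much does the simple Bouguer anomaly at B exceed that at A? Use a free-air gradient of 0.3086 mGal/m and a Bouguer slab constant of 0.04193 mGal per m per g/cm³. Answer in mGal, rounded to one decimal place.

-116.7

Δg_SB(A) = 979268.41 − 979513.68 + 0.3086×1560.4 − 0.04193×2.85×1560.4 = 49.80 mGal
Δg_SB(B) = 979331.56 − 979513.68 + 0.3086×609.3 − 0.04193×2.85×609.3 = -66.90 mGal
Difference = -66.90 − (49.80) = -116.70 mGal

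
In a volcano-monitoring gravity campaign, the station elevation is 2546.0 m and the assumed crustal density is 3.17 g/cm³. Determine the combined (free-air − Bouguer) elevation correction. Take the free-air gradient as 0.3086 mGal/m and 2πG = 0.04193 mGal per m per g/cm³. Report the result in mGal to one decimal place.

447.3

Combined gradient = 0.3086 − 0.04193 × 3.17 = 0.1756819 mGal/m
Combined elevation correction = 0.1756819 × 2546.0 = 447.3 mGal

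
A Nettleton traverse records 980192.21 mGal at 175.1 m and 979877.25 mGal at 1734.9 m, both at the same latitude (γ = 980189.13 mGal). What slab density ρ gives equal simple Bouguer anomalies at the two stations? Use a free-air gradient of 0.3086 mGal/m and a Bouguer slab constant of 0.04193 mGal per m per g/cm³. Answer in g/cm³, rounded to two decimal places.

2.54

Δg_obs = 979877.25 − 980192.21 = -314.96 mGal over Δh = 1734.9 − 175.1 = 1559.8 m
Equal Bouguer anomalies ⇒ Δg_obs + (0.3086 − 0.04193ρ)·Δh = 0
0.3086 − 0.04193ρ = −Δg_obs/Δh = 0.20192
ρ = (0.3086 − 0.20192) / 0.04193 = 2.54 g/cm³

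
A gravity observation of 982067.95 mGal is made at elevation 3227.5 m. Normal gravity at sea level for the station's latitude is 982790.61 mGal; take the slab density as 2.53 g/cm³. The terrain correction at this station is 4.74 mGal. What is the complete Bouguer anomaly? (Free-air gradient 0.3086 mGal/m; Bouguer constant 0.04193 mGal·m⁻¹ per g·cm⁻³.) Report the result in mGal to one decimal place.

-64.3

Free-air correction = 0.3086 × 3227.5 = 996.01 mGal
Free-air anomaly = 982067.95 − 982790.61 + (996.01) = 273.35 mGal
Bouguer slab correction = 0.04193 × 2.53 × 3227.5 = 342.38 mGal
Simple Bouguer anomaly = 273.35 − (342.38) = -69.03 mGal
Complete Bouguer anomaly = -69.03 + 4.74 = -64.29 mGal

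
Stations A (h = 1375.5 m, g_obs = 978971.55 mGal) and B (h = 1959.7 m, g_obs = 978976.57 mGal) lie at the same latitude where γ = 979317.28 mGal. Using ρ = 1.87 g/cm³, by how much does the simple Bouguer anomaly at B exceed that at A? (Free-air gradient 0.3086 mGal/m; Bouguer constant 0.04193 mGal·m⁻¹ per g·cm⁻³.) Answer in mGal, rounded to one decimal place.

Δg_SB(A) = 978971.55 − 979317.28 + 0.3086×1375.5 − 0.04193×1.87×1375.5 = -29.10 mGal
Δg_SB(B) = 978976.57 − 979317.28 + 0.3086×1959.7 − 0.04193×1.87×1959.7 = 110.40 mGal
Difference = 110.40 − (-29.10) = 139.50 mGal

139.5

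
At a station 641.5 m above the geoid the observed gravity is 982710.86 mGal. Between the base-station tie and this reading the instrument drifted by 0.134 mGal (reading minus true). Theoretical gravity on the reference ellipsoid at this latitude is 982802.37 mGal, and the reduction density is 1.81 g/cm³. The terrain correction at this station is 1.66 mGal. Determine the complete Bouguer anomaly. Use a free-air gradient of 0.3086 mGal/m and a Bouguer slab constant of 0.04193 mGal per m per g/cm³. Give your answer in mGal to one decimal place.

59.3

Drift-corrected reading = 982710.86 − (0.134) = 982710.726 mGal
Free-air correction = 0.3086 × 641.5 = 197.97 mGal
Free-air anomaly = 982710.726 − 982802.37 + (197.97) = 106.326 mGal
Bouguer slab correction = 0.04193 × 1.81 × 641.5 = 48.69 mGal
Simple Bouguer anomaly = 106.326 − (48.69) = 57.636 mGal
Complete Bouguer anomaly = 57.636 + 1.66 = 59.296 mGal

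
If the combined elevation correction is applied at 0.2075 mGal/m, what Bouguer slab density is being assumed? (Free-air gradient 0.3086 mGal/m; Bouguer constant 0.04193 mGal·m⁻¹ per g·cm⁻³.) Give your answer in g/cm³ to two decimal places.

2.41

0.2075 = 0.3086 − 0.04193 × ρ
ρ = (0.3086 − 0.2075) / 0.04193 = 2.41 g/cm³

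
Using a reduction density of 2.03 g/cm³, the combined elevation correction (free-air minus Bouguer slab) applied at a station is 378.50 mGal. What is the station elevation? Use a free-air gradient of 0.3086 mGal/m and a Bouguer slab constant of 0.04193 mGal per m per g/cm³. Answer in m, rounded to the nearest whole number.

1694

Combined gradient = 0.3086 − 0.04193 × 2.03 = 0.2234821 mGal/m
h = 378.50 / 0.2234821 = 1693.65 m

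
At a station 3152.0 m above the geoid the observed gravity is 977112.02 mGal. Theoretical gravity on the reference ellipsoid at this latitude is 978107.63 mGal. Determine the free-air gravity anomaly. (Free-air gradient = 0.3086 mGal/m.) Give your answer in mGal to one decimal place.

Free-air correction = 0.3086 × 3152.0 = 972.71 mGal
Free-air anomaly = 977112.02 − 978107.63 + (972.71) = -22.90 mGal

-22.9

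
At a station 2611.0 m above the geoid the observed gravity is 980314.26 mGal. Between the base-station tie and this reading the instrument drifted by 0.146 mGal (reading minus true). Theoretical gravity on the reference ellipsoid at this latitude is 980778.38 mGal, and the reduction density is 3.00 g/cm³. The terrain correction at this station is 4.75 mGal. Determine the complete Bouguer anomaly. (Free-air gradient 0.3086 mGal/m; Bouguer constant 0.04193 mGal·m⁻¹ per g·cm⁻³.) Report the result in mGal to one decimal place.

Drift-corrected reading = 980314.26 − (0.146) = 980314.114 mGal
Free-air correction = 0.3086 × 2611.0 = 805.75 mGal
Free-air anomaly = 980314.114 − 980778.38 + (805.75) = 341.484 mGal
Bouguer slab correction = 0.04193 × 3.00 × 2611.0 = 328.44 mGal
Simple Bouguer anomaly = 341.484 − (328.44) = 13.044 mGal
Complete Bouguer anomaly = 13.044 + 4.75 = 17.794 mGal

17.8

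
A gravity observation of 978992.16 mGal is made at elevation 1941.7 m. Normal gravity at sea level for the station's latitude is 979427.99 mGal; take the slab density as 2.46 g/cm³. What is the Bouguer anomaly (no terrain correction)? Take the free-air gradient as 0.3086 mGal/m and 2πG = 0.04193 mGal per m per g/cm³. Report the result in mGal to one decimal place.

Free-air correction = 0.3086 × 1941.7 = 599.21 mGal
Free-air anomaly = 978992.16 − 979427.99 + (599.21) = 163.38 mGal
Bouguer slab correction = 0.04193 × 2.46 × 1941.7 = 200.28 mGal
Simple Bouguer anomaly = 163.38 − (200.28) = -36.90 mGal

-36.9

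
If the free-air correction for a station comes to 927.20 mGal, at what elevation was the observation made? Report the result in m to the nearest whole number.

3005

h = 927.20 / 0.3086 = 3004.54 m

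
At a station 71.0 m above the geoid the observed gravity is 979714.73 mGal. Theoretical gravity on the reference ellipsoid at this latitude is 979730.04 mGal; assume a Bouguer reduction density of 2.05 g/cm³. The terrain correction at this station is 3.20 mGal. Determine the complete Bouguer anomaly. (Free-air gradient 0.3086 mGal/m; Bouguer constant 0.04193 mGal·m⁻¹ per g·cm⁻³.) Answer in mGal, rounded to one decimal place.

Free-air correction = 0.3086 × 71.0 = 21.91 mGal
Free-air anomaly = 979714.73 − 979730.04 + (21.91) = 6.60 mGal
Bouguer slab correction = 0.04193 × 2.05 × 71.0 = 6.10 mGal
Simple Bouguer anomaly = 6.60 − (6.10) = 0.50 mGal
Complete Bouguer anomaly = 0.50 + 3.20 = 3.70 mGal

3.7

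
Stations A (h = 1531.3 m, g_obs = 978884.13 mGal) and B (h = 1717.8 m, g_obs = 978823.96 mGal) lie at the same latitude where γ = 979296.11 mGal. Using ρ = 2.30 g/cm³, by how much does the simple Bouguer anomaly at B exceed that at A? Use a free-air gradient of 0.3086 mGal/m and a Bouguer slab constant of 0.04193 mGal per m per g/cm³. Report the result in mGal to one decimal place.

Δg_SB(A) = 978884.13 − 979296.11 + 0.3086×1531.3 − 0.04193×2.30×1531.3 = -87.10 mGal
Δg_SB(B) = 978823.96 − 979296.11 + 0.3086×1717.8 − 0.04193×2.30×1717.8 = -107.70 mGal
Difference = -107.70 − (-87.10) = -20.60 mGal

-20.6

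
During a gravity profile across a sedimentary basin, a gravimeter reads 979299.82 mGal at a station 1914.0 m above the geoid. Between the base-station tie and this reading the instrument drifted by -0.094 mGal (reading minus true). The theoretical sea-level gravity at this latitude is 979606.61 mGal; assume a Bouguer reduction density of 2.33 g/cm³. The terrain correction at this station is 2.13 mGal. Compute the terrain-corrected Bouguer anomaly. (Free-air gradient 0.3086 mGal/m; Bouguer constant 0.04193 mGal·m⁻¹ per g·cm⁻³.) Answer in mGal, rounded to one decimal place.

99.1

Drift-corrected reading = 979299.82 − (-0.094) = 979299.914 mGal
Free-air correction = 0.3086 × 1914.0 = 590.66 mGal
Free-air anomaly = 979299.914 − 979606.61 + (590.66) = 283.964 mGal
Bouguer slab correction = 0.04193 × 2.33 × 1914.0 = 186.99 mGal
Simple Bouguer anomaly = 283.964 − (186.99) = 96.974 mGal
Complete Bouguer anomaly = 96.974 + 2.13 = 99.104 mGal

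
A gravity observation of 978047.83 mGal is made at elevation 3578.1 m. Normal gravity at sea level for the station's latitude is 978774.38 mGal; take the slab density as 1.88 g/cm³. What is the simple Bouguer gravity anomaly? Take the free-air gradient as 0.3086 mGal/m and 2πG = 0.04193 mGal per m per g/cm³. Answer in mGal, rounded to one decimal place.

Free-air correction = 0.3086 × 3578.1 = 1104.20 mGal
Free-air anomaly = 978047.83 − 978774.38 + (1104.20) = 377.65 mGal
Bouguer slab correction = 0.04193 × 1.88 × 3578.1 = 282.06 mGal
Simple Bouguer anomaly = 377.65 − (282.06) = 95.59 mGal

95.6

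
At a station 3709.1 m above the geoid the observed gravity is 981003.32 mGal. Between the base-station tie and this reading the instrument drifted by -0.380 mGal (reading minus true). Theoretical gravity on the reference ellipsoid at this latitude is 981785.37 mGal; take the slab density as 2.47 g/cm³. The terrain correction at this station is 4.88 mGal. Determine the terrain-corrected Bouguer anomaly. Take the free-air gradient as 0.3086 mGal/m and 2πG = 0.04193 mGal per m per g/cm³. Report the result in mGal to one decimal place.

Drift-corrected reading = 981003.32 − (-0.380) = 981003.700 mGal
Free-air correction = 0.3086 × 3709.1 = 1144.63 mGal
Free-air anomaly = 981003.700 − 981785.37 + (1144.63) = 362.960 mGal
Bouguer slab correction = 0.04193 × 2.47 × 3709.1 = 384.14 mGal
Simple Bouguer anomaly = 362.960 − (384.14) = -21.180 mGal
Complete Bouguer anomaly = -21.180 + 4.88 = -16.300 mGal

-16.3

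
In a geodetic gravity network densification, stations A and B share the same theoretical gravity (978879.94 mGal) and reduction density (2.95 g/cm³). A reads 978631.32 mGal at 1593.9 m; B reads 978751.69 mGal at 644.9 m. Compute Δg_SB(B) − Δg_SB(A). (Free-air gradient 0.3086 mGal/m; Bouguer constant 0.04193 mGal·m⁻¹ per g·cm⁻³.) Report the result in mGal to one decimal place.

-55.1

Δg_SB(A) = 978631.32 − 978879.94 + 0.3086×1593.9 − 0.04193×2.95×1593.9 = 46.10 mGal
Δg_SB(B) = 978751.69 − 978879.94 + 0.3086×644.9 − 0.04193×2.95×644.9 = -9.00 mGal
Difference = -9.00 − (46.10) = -55.10 mGal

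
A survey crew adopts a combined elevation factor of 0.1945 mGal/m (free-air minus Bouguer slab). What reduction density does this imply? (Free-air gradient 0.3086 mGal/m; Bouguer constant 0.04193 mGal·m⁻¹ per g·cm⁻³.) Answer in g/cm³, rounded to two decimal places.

2.72

0.1945 = 0.3086 − 0.04193 × ρ
ρ = (0.3086 − 0.1945) / 0.04193 = 2.72 g/cm³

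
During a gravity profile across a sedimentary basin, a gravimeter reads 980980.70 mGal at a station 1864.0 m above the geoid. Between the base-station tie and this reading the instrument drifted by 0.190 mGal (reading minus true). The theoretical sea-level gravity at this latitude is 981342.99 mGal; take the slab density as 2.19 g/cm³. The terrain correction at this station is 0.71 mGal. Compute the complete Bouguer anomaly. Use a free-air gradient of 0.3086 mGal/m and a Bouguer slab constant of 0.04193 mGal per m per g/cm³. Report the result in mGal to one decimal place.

42.3

Drift-corrected reading = 980980.70 − (0.190) = 980980.510 mGal
Free-air correction = 0.3086 × 1864.0 = 575.23 mGal
Free-air anomaly = 980980.510 − 981342.99 + (575.23) = 212.750 mGal
Bouguer slab correction = 0.04193 × 2.19 × 1864.0 = 171.16 mGal
Simple Bouguer anomaly = 212.750 − (171.16) = 41.590 mGal
Complete Bouguer anomaly = 41.590 + 0.71 = 42.300 mGal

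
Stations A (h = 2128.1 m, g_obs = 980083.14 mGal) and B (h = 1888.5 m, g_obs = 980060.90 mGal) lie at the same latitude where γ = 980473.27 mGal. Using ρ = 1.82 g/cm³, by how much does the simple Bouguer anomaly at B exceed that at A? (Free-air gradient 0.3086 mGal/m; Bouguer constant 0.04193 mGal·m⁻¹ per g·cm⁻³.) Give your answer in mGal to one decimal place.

Δg_SB(A) = 980083.14 − 980473.27 + 0.3086×2128.1 − 0.04193×1.82×2128.1 = 104.20 mGal
Δg_SB(B) = 980060.90 − 980473.27 + 0.3086×1888.5 − 0.04193×1.82×1888.5 = 26.30 mGal
Difference = 26.30 − (104.20) = -77.90 mGal

-77.9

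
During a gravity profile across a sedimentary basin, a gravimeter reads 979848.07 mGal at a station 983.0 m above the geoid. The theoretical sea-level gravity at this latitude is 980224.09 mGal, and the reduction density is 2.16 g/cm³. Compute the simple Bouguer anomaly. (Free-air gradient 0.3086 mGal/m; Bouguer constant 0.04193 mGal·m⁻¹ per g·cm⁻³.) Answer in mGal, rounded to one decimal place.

Free-air correction = 0.3086 × 983.0 = 303.35 mGal
Free-air anomaly = 979848.07 − 980224.09 + (303.35) = -72.67 mGal
Bouguer slab correction = 0.04193 × 2.16 × 983.0 = 89.03 mGal
Simple Bouguer anomaly = -72.67 − (89.03) = -161.70 mGal

-161.7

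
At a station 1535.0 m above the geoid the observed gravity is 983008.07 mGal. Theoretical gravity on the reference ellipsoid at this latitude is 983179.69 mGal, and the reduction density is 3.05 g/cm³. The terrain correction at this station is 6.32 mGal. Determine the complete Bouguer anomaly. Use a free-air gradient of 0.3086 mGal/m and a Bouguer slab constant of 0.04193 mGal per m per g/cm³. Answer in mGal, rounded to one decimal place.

Free-air correction = 0.3086 × 1535.0 = 473.70 mGal
Free-air anomaly = 983008.07 − 983179.69 + (473.70) = 302.08 mGal
Bouguer slab correction = 0.04193 × 3.05 × 1535.0 = 196.31 mGal
Simple Bouguer anomaly = 302.08 − (196.31) = 105.77 mGal
Complete Bouguer anomaly = 105.77 + 6.32 = 112.09 mGal

112.1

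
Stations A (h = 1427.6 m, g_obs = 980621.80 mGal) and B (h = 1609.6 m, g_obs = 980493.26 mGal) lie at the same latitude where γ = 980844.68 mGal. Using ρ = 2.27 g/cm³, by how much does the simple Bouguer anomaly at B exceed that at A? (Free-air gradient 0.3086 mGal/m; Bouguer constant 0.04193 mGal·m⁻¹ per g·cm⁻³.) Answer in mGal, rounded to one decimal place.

-89.7

Δg_SB(A) = 980621.80 − 980844.68 + 0.3086×1427.6 − 0.04193×2.27×1427.6 = 81.80 mGal
Δg_SB(B) = 980493.26 − 980844.68 + 0.3086×1609.6 − 0.04193×2.27×1609.6 = -7.90 mGal
Difference = -7.90 − (81.80) = -89.70 mGal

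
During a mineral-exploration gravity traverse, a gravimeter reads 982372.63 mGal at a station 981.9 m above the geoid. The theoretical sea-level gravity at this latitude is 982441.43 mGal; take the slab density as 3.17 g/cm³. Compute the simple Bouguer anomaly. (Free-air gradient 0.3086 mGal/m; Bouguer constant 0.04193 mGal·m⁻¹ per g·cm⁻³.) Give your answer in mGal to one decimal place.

Free-air correction = 0.3086 × 981.9 = 303.01 mGal
Free-air anomaly = 982372.63 − 982441.43 + (303.01) = 234.21 mGal
Bouguer slab correction = 0.04193 × 3.17 × 981.9 = 130.51 mGal
Simple Bouguer anomaly = 234.21 − (130.51) = 103.70 mGal

103.7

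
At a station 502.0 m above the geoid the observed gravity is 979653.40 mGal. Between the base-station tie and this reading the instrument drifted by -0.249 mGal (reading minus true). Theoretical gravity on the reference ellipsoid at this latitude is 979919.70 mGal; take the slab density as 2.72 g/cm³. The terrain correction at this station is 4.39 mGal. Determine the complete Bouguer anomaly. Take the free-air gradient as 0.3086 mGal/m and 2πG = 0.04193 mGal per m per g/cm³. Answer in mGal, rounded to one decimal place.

-164.0

Drift-corrected reading = 979653.40 − (-0.249) = 979653.649 mGal
Free-air correction = 0.3086 × 502.0 = 154.92 mGal
Free-air anomaly = 979653.649 − 979919.70 + (154.92) = -111.131 mGal
Bouguer slab correction = 0.04193 × 2.72 × 502.0 = 57.25 mGal
Simple Bouguer anomaly = -111.131 − (57.25) = -168.381 mGal
Complete Bouguer anomaly = -168.381 + 4.39 = -163.991 mGal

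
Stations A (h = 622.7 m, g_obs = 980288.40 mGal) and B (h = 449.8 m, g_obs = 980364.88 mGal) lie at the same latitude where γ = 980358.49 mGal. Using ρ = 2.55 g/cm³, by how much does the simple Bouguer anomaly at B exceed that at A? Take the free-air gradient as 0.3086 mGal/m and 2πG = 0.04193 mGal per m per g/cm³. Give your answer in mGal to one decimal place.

41.6

Δg_SB(A) = 980288.40 − 980358.49 + 0.3086×622.7 − 0.04193×2.55×622.7 = 55.50 mGal
Δg_SB(B) = 980364.88 − 980358.49 + 0.3086×449.8 − 0.04193×2.55×449.8 = 97.10 mGal
Difference = 97.10 − (55.50) = 41.60 mGal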